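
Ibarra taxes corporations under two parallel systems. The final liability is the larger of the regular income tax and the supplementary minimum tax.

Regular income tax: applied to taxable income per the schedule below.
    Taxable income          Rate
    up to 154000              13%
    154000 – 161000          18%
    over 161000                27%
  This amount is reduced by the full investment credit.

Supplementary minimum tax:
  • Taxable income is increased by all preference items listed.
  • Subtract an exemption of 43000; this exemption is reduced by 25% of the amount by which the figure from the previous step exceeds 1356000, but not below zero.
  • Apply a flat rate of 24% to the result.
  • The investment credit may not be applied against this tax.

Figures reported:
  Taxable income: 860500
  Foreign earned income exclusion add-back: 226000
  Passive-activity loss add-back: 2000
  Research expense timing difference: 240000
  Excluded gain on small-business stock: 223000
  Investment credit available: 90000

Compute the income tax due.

Supplementary minimum tax:
  Adjusted income: 860500 + 226000 + 2000 + 240000 + 223000 = 1551500
  Exemption: 25% × (1551500 − 1356000) = 48875 ≥ 43000, so the exemption is fully phased out
  Base: 1551500 − 0 = 1551500
  1551500 × 24% = 372360

Regular income tax:
  154000 × 13% = 20020
  7000 × 18% = 1260
  699500 × 27% = 188865
  → 210145
  Less investment credit 90000 → 120145

372360 > 120145, so the supplementary minimum tax is the binding amount.

372360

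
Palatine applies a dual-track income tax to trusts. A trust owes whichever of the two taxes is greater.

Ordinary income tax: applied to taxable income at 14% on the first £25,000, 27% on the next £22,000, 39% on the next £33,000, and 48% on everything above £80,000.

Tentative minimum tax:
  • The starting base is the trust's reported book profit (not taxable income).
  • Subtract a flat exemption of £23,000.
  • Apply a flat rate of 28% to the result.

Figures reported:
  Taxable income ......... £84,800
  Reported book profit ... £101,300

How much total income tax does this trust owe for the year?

£24,614

Ordinary income tax:
  £25,000 × 14% = £3,500
  £22,000 × 27% = £5,940
  £33,000 × 39% = £12,870
  £4,800 × 48% = £2,304
  → £24,614

Tentative minimum tax:
  Base (reported book profit): £101,300
  Less exemption £23,000 → base £78,300
  £78,300 × 28% = £21,924

£24,614 > £21,924, so the ordinary income tax governs.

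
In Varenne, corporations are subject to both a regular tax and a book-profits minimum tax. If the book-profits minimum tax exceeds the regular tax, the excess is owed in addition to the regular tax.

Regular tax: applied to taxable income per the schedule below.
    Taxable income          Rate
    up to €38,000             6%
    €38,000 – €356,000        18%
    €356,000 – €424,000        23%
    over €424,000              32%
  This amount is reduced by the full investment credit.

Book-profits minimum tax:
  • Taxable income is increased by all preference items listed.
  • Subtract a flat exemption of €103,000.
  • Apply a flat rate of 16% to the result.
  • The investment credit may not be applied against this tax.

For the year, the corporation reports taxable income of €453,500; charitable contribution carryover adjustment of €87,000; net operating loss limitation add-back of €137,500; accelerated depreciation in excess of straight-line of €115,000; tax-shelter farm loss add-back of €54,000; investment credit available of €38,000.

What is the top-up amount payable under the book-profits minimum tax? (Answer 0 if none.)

Regular tax:
  €38,000 × 6% = €2,280
  €318,000 × 18% = €57,240
  €68,000 × 23% = €15,640
  €29,500 × 32% = €9,440
  → €84,600
  Less investment credit €38,000 → €46,600

Book-profits minimum tax:
  Adjusted income: €453,500 + €87,000 + €137,500 + €115,000 + €54,000 = €847,000
  Less exemption €103,000 → base €744,000
  €744,000 × 16% = €119,040

Excess of book-profits minimum tax over regular tax: €119,040 − €46,600 = €72,440.

€72,440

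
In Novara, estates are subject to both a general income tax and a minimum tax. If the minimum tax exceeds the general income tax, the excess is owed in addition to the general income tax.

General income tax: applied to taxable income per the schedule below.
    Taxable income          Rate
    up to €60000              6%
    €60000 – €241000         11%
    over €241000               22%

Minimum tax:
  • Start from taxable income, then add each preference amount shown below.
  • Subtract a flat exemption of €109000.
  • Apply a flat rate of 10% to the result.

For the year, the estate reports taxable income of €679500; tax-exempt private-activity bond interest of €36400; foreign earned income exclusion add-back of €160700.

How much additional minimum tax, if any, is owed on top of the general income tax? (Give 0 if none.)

€0

Minimum tax:
  Adjusted income: €679500 + €36400 + €160700 = €876600
  Less exemption €109000 → base €767600
  €767600 × 10% = €76760

General income tax:
  €60000 × 6% = €3600
  €181000 × 11% = €19910
  €438500 × 22% = €96470
  → €119980

€76760 ≤ €119980, so no add-on is due.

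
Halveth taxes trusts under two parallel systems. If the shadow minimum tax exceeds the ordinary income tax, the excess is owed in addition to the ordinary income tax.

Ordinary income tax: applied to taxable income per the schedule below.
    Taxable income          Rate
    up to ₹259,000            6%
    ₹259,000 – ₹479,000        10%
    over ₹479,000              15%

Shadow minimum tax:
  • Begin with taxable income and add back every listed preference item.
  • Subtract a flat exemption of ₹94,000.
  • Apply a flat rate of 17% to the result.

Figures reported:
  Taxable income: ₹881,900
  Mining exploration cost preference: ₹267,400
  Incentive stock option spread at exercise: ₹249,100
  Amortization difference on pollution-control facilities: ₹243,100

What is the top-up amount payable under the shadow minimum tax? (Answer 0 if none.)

₹165,100

Shadow minimum tax:
  Adjusted income: ₹881,900 + ₹267,400 + ₹249,100 + ₹243,100 = ₹1,641,500
  Less exemption ₹94,000 → base ₹1,547,500
  ₹1,547,500 × 17% = ₹263,075

Ordinary income tax:
  ₹259,000 × 6% = ₹15,540
  ₹220,000 × 10% = ₹22,000
  ₹402,900 × 15% = ₹60,435
  → ₹97,975

Excess of shadow minimum tax over ordinary income tax: ₹263,075 − ₹97,975 = ₹165,100.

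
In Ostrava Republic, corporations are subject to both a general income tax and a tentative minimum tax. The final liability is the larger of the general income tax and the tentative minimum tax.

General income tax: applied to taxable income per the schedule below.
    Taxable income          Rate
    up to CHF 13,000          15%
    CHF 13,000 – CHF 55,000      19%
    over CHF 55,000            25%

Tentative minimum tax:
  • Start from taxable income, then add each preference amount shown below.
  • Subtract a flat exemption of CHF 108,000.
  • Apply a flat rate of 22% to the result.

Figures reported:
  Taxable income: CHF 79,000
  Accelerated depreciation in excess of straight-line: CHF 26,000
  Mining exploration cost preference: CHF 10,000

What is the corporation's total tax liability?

Tentative minimum tax:
  Adjusted income: CHF 79,000 + CHF 26,000 + CHF 10,000 = CHF 115,000
  Less exemption CHF 108,000 → base CHF 7,000
  CHF 7,000 × 22% = CHF 1,540

General income tax:
  CHF 13,000 × 15% = CHF 1,950
  CHF 42,000 × 19% = CHF 7,980
  CHF 24,000 × 25% = CHF 6,000
  → CHF 15,930

CHF 15,930 > CHF 1,540, so the general income tax governs.

CHF 15,930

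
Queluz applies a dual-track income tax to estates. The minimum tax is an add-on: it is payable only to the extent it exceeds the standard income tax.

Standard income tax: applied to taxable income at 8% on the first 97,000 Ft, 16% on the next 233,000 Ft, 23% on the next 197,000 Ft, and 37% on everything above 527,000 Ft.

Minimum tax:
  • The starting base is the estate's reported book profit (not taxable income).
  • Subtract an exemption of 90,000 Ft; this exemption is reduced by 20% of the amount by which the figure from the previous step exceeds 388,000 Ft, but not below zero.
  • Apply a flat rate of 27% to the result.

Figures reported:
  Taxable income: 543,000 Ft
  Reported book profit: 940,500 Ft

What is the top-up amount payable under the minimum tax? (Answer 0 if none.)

Minimum tax:
  Base (reported book profit): 940,500 Ft
  Exemption: 20% × (940,500 Ft − 388,000 Ft) = 110,500 Ft ≥ 90,000 Ft, so the exemption is fully phased out
  Base: 940,500 Ft − 0 Ft = 940,500 Ft
  940,500 Ft × 27% = 253,935 Ft

Standard income tax:
  97,000 Ft × 8% = 7,760 Ft
  233,000 Ft × 16% = 37,280 Ft
  197,000 Ft × 23% = 45,310 Ft
  16,000 Ft × 37% = 5,920 Ft
  → 96,270 Ft

Excess of minimum tax over standard income tax: 253,935 Ft − 96,270 Ft = 157,665 Ft.

157,665 Ft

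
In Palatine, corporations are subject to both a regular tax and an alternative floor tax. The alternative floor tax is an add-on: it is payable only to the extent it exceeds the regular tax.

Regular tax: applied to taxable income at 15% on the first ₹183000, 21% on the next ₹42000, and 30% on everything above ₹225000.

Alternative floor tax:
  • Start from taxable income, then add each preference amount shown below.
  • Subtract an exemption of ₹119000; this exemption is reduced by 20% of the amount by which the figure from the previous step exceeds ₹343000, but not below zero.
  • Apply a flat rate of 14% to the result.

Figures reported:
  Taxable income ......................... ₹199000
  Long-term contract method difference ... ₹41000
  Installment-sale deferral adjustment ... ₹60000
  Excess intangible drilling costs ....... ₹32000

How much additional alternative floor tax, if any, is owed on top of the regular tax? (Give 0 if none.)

Alternative floor tax:
  Adjusted income: ₹199000 + ₹41000 + ₹60000 + ₹32000 = ₹332000
  Exemption: ₹332000 ≤ ₹343000, so full ₹119000 applies
  Base: ₹332000 − ₹119000 = ₹213000
  ₹213000 × 14% = ₹29820

Regular tax:
  ₹183000 × 15% = ₹27450
  ₹16000 × 21% = ₹3360
  → ₹30810

₹29820 ≤ ₹30810, so no add-on is due.

₹0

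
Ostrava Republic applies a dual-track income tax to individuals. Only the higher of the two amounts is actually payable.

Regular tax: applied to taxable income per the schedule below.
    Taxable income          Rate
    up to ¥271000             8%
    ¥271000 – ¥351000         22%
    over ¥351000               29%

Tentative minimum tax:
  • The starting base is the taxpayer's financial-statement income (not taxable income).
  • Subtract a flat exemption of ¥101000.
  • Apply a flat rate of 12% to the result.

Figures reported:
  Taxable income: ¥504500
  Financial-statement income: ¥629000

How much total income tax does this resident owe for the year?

¥83795

Tentative minimum tax:
  Base (financial-statement income): ¥629000
  Less exemption ¥101000 → base ¥528000
  ¥528000 × 12% = ¥63360

Regular tax:
  ¥271000 × 8% = ¥21680
  ¥80000 × 22% = ¥17600
  ¥153500 × 29% = ¥44515
  → ¥83795

¥83795 > ¥63360, so the regular tax governs.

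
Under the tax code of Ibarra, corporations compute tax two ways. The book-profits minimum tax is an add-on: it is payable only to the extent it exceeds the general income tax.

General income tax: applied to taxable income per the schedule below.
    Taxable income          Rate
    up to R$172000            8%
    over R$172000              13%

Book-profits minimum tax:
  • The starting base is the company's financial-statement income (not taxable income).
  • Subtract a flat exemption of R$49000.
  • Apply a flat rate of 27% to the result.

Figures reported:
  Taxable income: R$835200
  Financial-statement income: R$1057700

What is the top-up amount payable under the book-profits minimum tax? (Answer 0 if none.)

General income tax:
  R$172000 × 8% = R$13760
  R$663200 × 13% = R$86216
  → R$99976

Book-profits minimum tax:
  Base (financial-statement income): R$1057700
  Less exemption R$49000 → base R$1008700
  R$1008700 × 27% = R$272349

Excess of book-profits minimum tax over general income tax: R$272349 − R$99976 = R$172373.

R$172373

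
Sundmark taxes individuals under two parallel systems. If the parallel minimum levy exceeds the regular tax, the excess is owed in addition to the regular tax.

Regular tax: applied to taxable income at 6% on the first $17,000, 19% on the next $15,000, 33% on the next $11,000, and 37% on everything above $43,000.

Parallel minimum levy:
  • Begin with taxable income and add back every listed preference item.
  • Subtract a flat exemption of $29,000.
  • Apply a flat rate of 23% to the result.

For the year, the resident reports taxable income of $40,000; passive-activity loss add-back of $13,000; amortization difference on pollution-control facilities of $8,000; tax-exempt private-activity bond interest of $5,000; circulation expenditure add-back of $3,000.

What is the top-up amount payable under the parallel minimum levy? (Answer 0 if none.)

$2,690

Parallel minimum levy:
  Adjusted income: $40,000 + $13,000 + $8,000 + $5,000 + $3,000 = $69,000
  Less exemption $29,000 → base $40,000
  $40,000 × 23% = $9,200

Regular tax:
  $17,000 × 6% = $1,020
  $15,000 × 19% = $2,850
  $8,000 × 33% = $2,640
  → $6,510

Excess of parallel minimum levy over regular tax: $9,200 − $6,510 = $2,690.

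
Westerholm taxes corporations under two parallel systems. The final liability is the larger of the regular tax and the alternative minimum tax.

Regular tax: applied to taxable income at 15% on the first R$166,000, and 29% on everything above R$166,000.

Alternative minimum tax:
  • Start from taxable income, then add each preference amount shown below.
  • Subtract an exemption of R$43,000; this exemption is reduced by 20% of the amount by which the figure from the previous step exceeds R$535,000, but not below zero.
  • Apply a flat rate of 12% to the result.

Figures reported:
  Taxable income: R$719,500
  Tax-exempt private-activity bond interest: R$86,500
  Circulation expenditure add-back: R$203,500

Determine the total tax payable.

R$185,415

Alternative minimum tax:
  Adjusted income: R$719,500 + R$86,500 + R$203,500 = R$1,009,500
  Exemption: 20% × (R$1,009,500 − R$535,000) = R$94,900 ≥ R$43,000, so the exemption is fully phased out
  Base: R$1,009,500 − R$0 = R$1,009,500
  R$1,009,500 × 12% = R$121,140

Regular tax:
  R$166,000 × 15% = R$24,900
  R$553,500 × 29% = R$160,515
  → R$185,415

R$185,415 > R$121,140, so the regular tax governs.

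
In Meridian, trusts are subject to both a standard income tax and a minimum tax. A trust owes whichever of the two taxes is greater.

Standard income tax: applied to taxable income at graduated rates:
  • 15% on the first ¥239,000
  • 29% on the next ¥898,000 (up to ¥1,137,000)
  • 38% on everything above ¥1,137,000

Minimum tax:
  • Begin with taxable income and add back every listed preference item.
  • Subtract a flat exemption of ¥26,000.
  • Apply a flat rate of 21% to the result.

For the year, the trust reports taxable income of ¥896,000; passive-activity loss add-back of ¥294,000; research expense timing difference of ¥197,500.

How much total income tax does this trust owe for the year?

¥285,915

Standard income tax:
  ¥239,000 × 15% = ¥35,850
  ¥657,000 × 29% = ¥190,530
  → ¥226,380

Minimum tax:
  Adjusted income: ¥896,000 + ¥294,000 + ¥197,500 = ¥1,387,500
  Less exemption ¥26,000 → base ¥1,361,500
  ¥1,361,500 × 21% = ¥285,915

¥285,915 > ¥226,380, so the minimum tax is the binding amount.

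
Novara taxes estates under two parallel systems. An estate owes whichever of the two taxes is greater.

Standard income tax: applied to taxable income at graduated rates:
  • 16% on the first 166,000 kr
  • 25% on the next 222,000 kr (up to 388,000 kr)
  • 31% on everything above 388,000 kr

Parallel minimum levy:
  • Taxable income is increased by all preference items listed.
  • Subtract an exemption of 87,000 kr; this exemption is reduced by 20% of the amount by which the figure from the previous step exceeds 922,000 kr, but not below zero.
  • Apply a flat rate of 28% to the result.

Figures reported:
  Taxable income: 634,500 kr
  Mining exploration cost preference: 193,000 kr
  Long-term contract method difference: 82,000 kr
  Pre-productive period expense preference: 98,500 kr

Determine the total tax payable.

262,696 kr

Standard income tax:
  166,000 kr × 16% = 26,560 kr
  222,000 kr × 25% = 55,500 kr
  246,500 kr × 31% = 76,415 kr
  → 158,475 kr

Parallel minimum levy:
  Adjusted income: 634,500 kr + 193,000 kr + 82,000 kr + 98,500 kr = 1,008,000 kr
  Exemption: 87,000 kr − 20% × (1,008,000 kr − 922,000 kr) = 87,000 kr − 17,200 kr = 69,800 kr
  Base: 1,008,000 kr − 69,800 kr = 938,200 kr
  938,200 kr × 28% = 262,696 kr

262,696 kr > 158,475 kr, so the parallel minimum levy is the binding amount.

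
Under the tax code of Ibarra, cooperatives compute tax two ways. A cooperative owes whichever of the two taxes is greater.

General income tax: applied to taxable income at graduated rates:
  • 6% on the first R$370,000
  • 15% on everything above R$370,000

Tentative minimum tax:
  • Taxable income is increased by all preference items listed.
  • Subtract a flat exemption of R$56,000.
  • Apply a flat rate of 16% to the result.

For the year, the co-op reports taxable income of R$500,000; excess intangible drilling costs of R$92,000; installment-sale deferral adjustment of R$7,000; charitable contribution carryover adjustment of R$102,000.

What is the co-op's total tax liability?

Tentative minimum tax:
  Adjusted income: R$500,000 + R$92,000 + R$7,000 + R$102,000 = R$701,000
  Less exemption R$56,000 → base R$645,000
  R$645,000 × 16% = R$103,200

General income tax:
  R$370,000 × 6% = R$22,200
  R$130,000 × 15% = R$19,500
  → R$41,700

R$103,200 > R$41,700, so the tentative minimum tax is the binding amount.

R$103,200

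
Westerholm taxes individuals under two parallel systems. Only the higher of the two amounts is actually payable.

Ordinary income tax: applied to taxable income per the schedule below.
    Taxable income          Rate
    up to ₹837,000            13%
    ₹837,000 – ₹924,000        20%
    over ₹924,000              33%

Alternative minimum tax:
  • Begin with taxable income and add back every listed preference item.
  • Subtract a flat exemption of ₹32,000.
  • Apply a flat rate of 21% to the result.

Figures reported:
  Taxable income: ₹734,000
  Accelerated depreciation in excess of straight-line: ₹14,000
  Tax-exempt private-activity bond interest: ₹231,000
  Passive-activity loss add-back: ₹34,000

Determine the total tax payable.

Ordinary income tax:
  ₹734,000 × 13% = ₹95,420

Alternative minimum tax:
  Adjusted income: ₹734,000 + ₹14,000 + ₹231,000 + ₹34,000 = ₹1,013,000
  Less exemption ₹32,000 → base ₹981,000
  ₹981,000 × 21% = ₹206,010

₹206,010 > ₹95,420, so the alternative minimum tax is the binding amount.

₹206,010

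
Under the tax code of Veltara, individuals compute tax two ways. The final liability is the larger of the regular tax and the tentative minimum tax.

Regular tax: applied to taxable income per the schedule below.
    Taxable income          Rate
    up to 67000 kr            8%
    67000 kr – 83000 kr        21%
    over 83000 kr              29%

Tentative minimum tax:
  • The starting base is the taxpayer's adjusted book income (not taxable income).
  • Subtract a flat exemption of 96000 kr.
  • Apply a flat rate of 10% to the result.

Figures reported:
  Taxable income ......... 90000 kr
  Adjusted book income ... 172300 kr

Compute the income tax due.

Regular tax:
  67000 kr × 8% = 5360 kr
  16000 kr × 21% = 3360 kr
  7000 kr × 29% = 2030 kr
  → 10750 kr

Tentative minimum tax:
  Base (adjusted book income): 172300 kr
  Less exemption 96000 kr → base 76300 kr
  76300 kr × 10% = 7630 kr

10750 kr > 7630 kr, so the regular tax governs.

10750 kr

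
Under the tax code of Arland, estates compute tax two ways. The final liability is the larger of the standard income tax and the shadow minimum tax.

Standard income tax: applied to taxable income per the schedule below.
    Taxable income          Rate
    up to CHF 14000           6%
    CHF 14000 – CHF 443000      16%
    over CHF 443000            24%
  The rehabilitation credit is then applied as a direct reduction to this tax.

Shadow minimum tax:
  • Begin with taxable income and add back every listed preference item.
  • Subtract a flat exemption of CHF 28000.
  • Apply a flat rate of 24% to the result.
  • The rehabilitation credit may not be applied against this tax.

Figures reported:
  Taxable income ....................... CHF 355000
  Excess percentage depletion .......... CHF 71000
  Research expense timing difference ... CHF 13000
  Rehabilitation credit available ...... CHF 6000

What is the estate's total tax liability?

CHF 98640

Shadow minimum tax:
  Adjusted income: CHF 355000 + CHF 71000 + CHF 13000 = CHF 439000
  Less exemption CHF 28000 → base CHF 411000
  CHF 411000 × 24% = CHF 98640

Standard income tax:
  CHF 14000 × 6% = CHF 840
  CHF 341000 × 16% = CHF 54560
  → CHF 55400
  Less rehabilitation credit CHF 6000 → CHF 49400

CHF 98640 > CHF 49400, so the shadow minimum tax is the binding amount.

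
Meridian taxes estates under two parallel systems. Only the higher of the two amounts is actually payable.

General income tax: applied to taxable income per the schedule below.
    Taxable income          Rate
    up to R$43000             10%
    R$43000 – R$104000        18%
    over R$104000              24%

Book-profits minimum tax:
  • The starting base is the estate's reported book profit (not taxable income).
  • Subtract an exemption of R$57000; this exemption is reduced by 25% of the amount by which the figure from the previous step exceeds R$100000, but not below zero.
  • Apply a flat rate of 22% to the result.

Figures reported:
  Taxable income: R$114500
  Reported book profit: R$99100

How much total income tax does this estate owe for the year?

General income tax:
  R$43000 × 10% = R$4300
  R$61000 × 18% = R$10980
  R$10500 × 24% = R$2520
  → R$17800

Book-profits minimum tax:
  Base (reported book profit): R$99100
  Exemption: R$99100 ≤ R$100000, so full R$57000 applies
  Base: R$99100 − R$57000 = R$42100
  R$42100 × 22% = R$9262

R$17800 > R$9262, so the general income tax governs.

R$17800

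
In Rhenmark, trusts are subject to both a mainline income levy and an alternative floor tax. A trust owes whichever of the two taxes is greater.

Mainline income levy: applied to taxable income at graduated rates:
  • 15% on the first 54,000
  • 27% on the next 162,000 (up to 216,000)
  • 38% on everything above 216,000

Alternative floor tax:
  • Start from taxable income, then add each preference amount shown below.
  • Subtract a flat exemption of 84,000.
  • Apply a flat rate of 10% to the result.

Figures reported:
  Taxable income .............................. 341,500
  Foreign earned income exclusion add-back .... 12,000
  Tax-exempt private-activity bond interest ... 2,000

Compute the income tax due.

99,530

Alternative floor tax:
  Adjusted income: 341,500 + 12,000 + 2,000 = 355,500
  Less exemption 84,000 → base 271,500
  271,500 × 10% = 27,150

Mainline income levy:
  54,000 × 15% = 8,100
  162,000 × 27% = 43,740
  125,500 × 38% = 47,690
  → 99,530

99,530 > 27,150, so the mainline income levy governs.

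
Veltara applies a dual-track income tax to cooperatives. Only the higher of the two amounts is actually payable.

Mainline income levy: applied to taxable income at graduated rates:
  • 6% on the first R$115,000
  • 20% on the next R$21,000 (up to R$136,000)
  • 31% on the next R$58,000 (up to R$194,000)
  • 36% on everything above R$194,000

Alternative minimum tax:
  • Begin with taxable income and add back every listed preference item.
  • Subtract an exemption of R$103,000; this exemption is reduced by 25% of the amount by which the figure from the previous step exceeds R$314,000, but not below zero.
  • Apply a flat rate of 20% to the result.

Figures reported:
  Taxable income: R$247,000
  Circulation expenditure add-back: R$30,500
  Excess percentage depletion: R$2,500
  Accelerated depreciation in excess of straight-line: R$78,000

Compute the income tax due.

R$53,200

Mainline income levy:
  R$115,000 × 6% = R$6,900
  R$21,000 × 20% = R$4,200
  R$58,000 × 31% = R$17,980
  R$53,000 × 36% = R$19,080
  → R$48,160

Alternative minimum tax:
  Adjusted income: R$247,000 + R$30,500 + R$2,500 + R$78,000 = R$358,000
  Exemption: R$103,000 − 25% × (R$358,000 − R$314,000) = R$103,000 − R$11,000 = R$92,000
  Base: R$358,000 − R$92,000 = R$266,000
  R$266,000 × 20% = R$53,200

R$53,200 > R$48,160, so the alternative minimum tax is the binding amount.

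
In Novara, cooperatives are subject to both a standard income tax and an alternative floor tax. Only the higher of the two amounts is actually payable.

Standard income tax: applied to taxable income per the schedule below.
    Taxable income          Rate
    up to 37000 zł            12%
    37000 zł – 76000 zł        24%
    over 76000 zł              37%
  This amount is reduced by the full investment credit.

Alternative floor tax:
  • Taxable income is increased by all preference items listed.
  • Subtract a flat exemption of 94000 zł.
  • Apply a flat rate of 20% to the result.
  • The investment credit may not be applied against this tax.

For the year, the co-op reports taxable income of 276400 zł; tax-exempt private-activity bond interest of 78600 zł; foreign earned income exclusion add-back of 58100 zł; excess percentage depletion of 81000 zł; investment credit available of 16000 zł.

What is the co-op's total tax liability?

80020 zł

Alternative floor tax:
  Adjusted income: 276400 zł + 78600 zł + 58100 zł + 81000 zł = 494100 zł
  Less exemption 94000 zł → base 400100 zł
  400100 zł × 20% = 80020 zł

Standard income tax:
  37000 zł × 12% = 4440 zł
  39000 zł × 24% = 9360 zł
  200400 zł × 37% = 74148 zł
  → 87948 zł
  Less investment credit 16000 zł → 71948 zł

80020 zł > 71948 zł, so the alternative floor tax is the binding amount.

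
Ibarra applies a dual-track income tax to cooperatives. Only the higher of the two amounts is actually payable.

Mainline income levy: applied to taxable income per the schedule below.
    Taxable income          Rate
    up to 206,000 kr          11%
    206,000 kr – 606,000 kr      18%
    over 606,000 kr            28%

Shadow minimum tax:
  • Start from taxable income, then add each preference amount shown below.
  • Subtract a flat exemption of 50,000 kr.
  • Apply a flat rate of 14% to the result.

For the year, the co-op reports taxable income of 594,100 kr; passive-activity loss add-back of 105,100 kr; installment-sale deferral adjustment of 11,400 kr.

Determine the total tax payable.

Shadow minimum tax:
  Adjusted income: 594,100 kr + 105,100 kr + 11,400 kr = 710,600 kr
  Less exemption 50,000 kr → base 660,600 kr
  660,600 kr × 14% = 92,484 kr

Mainline income levy:
  206,000 kr × 11% = 22,660 kr
  388,100 kr × 18% = 69,858 kr
  → 92,518 kr

92,518 kr > 92,484 kr, so the mainline income levy governs.

92,518 kr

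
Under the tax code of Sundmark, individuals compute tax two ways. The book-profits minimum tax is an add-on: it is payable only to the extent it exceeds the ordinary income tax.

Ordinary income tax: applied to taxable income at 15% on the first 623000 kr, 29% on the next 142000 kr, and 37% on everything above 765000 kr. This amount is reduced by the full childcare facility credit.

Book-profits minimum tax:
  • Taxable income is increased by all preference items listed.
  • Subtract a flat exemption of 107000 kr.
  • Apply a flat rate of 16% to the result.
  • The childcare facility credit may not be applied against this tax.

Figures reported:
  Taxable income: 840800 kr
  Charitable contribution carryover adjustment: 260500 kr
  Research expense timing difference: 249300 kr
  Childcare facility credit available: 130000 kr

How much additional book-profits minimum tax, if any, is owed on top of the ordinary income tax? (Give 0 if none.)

166300 kr

Book-profits minimum tax:
  Adjusted income: 840800 kr + 260500 kr + 249300 kr = 1350600 kr
  Less exemption 107000 kr → base 1243600 kr
  1243600 kr × 16% = 198976 kr

Ordinary income tax:
  623000 kr × 15% = 93450 kr
  142000 kr × 29% = 41180 kr
  75800 kr × 37% = 28046 kr
  → 162676 kr
  Less childcare facility credit 130000 kr → 32676 kr

Excess of book-profits minimum tax over ordinary income tax: 198976 kr − 32676 kr = 166300 kr.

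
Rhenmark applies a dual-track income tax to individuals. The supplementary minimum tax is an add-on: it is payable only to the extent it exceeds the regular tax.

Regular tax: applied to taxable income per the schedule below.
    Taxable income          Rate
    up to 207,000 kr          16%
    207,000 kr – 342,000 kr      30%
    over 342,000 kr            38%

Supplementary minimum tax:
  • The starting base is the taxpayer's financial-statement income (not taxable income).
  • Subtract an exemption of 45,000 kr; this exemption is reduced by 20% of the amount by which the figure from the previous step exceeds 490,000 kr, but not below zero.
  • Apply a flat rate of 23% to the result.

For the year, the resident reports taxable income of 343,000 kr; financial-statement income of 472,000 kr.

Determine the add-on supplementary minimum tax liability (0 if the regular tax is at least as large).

24,210 kr

Regular tax:
  207,000 kr × 16% = 33,120 kr
  135,000 kr × 30% = 40,500 kr
  1,000 kr × 38% = 380 kr
  → 74,000 kr

Supplementary minimum tax:
  Base (financial-statement income): 472,000 kr
  Exemption: 472,000 kr ≤ 490,000 kr, so full 45,000 kr applies
  Base: 472,000 kr − 45,000 kr = 427,000 kr
  427,000 kr × 23% = 98,210 kr

Excess of supplementary minimum tax over regular tax: 98,210 kr − 74,000 kr = 24,210 kr.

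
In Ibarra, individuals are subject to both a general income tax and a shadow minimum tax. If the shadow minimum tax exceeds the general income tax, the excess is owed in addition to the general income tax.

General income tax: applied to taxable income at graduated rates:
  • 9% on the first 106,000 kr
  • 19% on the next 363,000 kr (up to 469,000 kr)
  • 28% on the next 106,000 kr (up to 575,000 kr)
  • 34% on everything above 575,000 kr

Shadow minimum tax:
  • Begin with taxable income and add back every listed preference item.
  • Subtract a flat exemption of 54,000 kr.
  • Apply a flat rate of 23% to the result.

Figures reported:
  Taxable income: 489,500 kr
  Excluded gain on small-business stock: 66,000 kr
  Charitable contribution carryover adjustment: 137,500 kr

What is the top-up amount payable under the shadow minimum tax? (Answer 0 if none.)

62,720 kr

Shadow minimum tax:
  Adjusted income: 489,500 kr + 66,000 kr + 137,500 kr = 693,000 kr
  Less exemption 54,000 kr → base 639,000 kr
  639,000 kr × 23% = 146,970 kr

General income tax:
  106,000 kr × 9% = 9,540 kr
  363,000 kr × 19% = 68,970 kr
  20,500 kr × 28% = 5,740 kr
  → 84,250 kr

Excess of shadow minimum tax over general income tax: 146,970 kr − 84,250 kr = 62,720 kr.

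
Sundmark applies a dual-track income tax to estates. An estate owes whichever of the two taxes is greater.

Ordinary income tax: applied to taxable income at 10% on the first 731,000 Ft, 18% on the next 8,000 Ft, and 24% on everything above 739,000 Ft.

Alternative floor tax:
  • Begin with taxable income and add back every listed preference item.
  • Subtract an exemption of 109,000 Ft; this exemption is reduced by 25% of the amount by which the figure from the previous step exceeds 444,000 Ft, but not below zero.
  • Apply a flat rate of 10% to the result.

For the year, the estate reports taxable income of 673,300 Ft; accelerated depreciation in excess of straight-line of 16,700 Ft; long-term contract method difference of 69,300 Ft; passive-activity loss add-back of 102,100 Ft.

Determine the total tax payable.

Ordinary income tax:
  673,300 Ft × 10% = 67,330 Ft

Alternative floor tax:
  Adjusted income: 673,300 Ft + 16,700 Ft + 69,300 Ft + 102,100 Ft = 861,400 Ft
  Exemption: 109,000 Ft − 25% × (861,400 Ft − 444,000 Ft) = 109,000 Ft − 104,350 Ft = 4,650 Ft
  Base: 861,400 Ft − 4,650 Ft = 856,750 Ft
  856,750 Ft × 10% = 85,675 Ft

85,675 Ft > 67,330 Ft, so the alternative floor tax is the binding amount.

85,675 Ft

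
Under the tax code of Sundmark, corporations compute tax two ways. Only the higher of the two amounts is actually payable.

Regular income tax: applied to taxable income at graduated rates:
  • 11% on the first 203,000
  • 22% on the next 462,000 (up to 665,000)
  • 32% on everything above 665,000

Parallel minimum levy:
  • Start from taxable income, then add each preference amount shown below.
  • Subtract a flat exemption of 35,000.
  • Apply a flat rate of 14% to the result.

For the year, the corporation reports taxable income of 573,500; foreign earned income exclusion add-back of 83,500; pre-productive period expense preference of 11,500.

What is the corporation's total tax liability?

103,840

Parallel minimum levy:
  Adjusted income: 573,500 + 83,500 + 11,500 = 668,500
  Less exemption 35,000 → base 633,500
  633,500 × 14% = 88,690

Regular income tax:
  203,000 × 11% = 22,330
  370,500 × 22% = 81,510
  → 103,840

103,840 > 88,690, so the regular income tax governs.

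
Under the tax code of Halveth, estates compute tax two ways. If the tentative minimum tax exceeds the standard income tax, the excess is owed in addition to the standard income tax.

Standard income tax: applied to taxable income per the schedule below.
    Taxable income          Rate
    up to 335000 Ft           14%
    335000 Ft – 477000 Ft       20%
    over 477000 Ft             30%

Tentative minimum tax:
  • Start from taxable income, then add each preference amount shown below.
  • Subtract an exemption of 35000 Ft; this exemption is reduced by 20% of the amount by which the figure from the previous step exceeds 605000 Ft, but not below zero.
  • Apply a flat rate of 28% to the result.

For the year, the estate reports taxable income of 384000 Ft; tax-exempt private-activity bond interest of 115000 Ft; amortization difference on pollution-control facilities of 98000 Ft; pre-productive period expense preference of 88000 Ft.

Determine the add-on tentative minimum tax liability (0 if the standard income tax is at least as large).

129780 Ft

Standard income tax:
  335000 Ft × 14% = 46900 Ft
  49000 Ft × 20% = 9800 Ft
  → 56700 Ft

Tentative minimum tax:
  Adjusted income: 384000 Ft + 115000 Ft + 98000 Ft + 88000 Ft = 685000 Ft
  Exemption: 35000 Ft − 20% × (685000 Ft − 605000 Ft) = 35000 Ft − 16000 Ft = 19000 Ft
  Base: 685000 Ft − 19000 Ft = 666000 Ft
  666000 Ft × 28% = 186480 Ft

Excess of tentative minimum tax over standard income tax: 186480 Ft − 56700 Ft = 129780 Ft.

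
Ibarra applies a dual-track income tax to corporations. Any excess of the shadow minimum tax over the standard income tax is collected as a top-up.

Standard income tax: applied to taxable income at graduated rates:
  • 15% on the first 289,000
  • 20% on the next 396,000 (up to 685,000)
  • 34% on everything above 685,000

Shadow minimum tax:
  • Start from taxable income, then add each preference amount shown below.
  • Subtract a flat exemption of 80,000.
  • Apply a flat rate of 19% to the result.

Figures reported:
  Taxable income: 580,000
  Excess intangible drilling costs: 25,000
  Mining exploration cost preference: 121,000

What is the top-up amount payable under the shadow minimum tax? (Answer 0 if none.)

21,190

Shadow minimum tax:
  Adjusted income: 580,000 + 25,000 + 121,000 = 726,000
  Less exemption 80,000 → base 646,000
  646,000 × 19% = 122,740

Standard income tax:
  289,000 × 15% = 43,350
  291,000 × 20% = 58,200
  → 101,550

Excess of shadow minimum tax over standard income tax: 122,740 − 101,550 = 21,190.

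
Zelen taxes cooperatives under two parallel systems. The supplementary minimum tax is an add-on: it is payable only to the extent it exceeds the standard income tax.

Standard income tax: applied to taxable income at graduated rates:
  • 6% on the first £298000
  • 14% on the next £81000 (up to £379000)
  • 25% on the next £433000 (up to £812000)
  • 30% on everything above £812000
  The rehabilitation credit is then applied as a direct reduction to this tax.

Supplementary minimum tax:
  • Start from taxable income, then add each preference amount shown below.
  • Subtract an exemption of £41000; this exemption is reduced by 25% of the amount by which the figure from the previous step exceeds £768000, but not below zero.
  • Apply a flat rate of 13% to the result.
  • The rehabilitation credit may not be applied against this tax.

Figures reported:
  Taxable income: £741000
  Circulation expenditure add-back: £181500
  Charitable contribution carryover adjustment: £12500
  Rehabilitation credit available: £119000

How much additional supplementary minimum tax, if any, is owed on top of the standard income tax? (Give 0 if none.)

Standard income tax:
  £298000 × 6% = £17880
  £81000 × 14% = £11340
  £362000 × 25% = £90500
  → £119720
  Less rehabilitation credit £119000 → £720

Supplementary minimum tax:
  Adjusted income: £741000 + £181500 + £12500 = £935000
  Exemption: 25% × (£935000 − £768000) = £41750 ≥ £41000, so the exemption is fully phased out
  Base: £935000 − £0 = £935000
  £935000 × 13% = £121550

Excess of supplementary minimum tax over standard income tax: £121550 − £720 = £120830.

£120830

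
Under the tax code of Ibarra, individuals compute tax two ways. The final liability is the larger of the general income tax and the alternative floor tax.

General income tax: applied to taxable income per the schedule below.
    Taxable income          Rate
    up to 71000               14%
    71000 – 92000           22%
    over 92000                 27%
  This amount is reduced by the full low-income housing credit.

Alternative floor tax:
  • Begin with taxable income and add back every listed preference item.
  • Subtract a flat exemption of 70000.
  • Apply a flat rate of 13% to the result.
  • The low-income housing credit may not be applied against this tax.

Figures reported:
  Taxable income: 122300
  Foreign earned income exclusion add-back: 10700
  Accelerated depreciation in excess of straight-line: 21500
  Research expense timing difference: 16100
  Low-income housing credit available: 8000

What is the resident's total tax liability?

14741

General income tax:
  71000 × 14% = 9940
  21000 × 22% = 4620
  30300 × 27% = 8181
  → 22741
  Less low-income housing credit 8000 → 14741

Alternative floor tax:
  Adjusted income: 122300 + 10700 + 21500 + 16100 = 170600
  Less exemption 70000 → base 100600
  100600 × 13% = 13078

14741 > 13078, so the general income tax governs.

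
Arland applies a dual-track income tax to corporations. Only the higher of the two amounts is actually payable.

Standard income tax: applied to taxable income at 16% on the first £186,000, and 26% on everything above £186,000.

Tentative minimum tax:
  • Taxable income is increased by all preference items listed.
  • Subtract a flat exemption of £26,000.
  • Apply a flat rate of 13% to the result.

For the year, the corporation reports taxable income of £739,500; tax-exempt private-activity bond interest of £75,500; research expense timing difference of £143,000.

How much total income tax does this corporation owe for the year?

£173,670

Tentative minimum tax:
  Adjusted income: £739,500 + £75,500 + £143,000 = £958,000
  Less exemption £26,000 → base £932,000
  £932,000 × 13% = £121,160

Standard income tax:
  £186,000 × 16% = £29,760
  £553,500 × 26% = £143,910
  → £173,670

£173,670 > £121,160, so the standard income tax governs.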